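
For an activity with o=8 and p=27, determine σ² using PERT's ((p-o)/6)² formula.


σ² = ((p - o) / 6)² = (p - o)² / 36
= (27 - 8)² / 36
= 19² / 36
= 361 / 36
= 10.0278


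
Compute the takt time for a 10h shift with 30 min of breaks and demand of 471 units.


Available = 10×60 - 30 = 570 min
Takt time = 570 / 471
= 1.21 min/unit


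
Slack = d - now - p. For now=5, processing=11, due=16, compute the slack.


Slack = due - current_time - processing
= 16 - 5 - 11
= 0


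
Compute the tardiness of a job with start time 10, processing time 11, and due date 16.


Completion = start + processing = 10 + 11 = 21
Tardiness = max(0, C - d) = max(0, 21 - 16)
= max(0, 5)
= 5


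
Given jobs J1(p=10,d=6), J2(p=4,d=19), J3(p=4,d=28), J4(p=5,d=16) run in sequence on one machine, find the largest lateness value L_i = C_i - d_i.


Lateness per job (L = C - d):
  J1: C=10, d=6, L=4
  J2: C=14, d=19, L=-5
  J3: C=18, d=28, L=-10
  J4: C=23, d=16, L=7
Lmax = max(4, -5, -10, 7)
= 7


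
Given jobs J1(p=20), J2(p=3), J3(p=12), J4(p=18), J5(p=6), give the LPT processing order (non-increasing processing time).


LPT: sort by longest processing time first
  J1: p=20
  J4: p=18
  J3: p=12
  J5: p=6
  J2: p=3
Order: J1 → J4 → J3 → J5 → J2


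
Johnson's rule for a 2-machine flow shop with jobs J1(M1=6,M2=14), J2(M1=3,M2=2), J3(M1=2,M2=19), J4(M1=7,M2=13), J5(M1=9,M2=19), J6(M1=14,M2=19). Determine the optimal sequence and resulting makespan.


Johnson's rule:
Group 1 (M1≤M2, sort by M1): ['J3', 'J1', 'J4', 'J5', 'J6']
Group 2 (M1>M2, sort desc M2): ['J2']
Sequence: J3 → J1 → J4 → J5 → J6 → J2
Makespan calculation:
  J3: M1 done=2, M2 done=21
  J1: M1 done=8, M2 done=35
  J4: M1 done=15, M2 done=48
  J5: M1 done=24, M2 done=67
  J6: M1 done=38, M2 done=86
  J2: M1 done=41, M2 done=88
= Sequence: J3 → J1 → J4 → J5 → J6 → J2, Makespan: 88


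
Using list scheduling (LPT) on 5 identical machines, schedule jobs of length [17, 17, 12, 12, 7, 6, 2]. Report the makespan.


Jobs (LPT sorted): [17, 17, 12, 12, 7, 6, 2]
Machines: 5
  J=17 → Machine 1 (load: 0+17=17)
  J=17 → Machine 2 (load: 0+17=17)
  J=12 → Machine 3 (load: 0+12=12)
  J=12 → Machine 4 (load: 0+12=12)
  J=7 → Machine 5 (load: 0+7=7)
  J=6 → Machine 5 (load: 7+6=13)
  J=2 → Machine 3 (load: 12+2=14)
Machine loads: [17, 17, 14, 12, 13]
Makespan = max = 17 time units


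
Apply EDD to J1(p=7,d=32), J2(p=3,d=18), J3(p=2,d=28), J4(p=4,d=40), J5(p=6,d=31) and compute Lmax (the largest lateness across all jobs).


EDD order: J2 → J3 → J5 → J1 → J4
Completion and lateness:
  J2: C=3, d=18, L=3-18=-15
  J3: C=5, d=28, L=5-28=-23
  J5: C=11, d=31, L=11-31=-20
  J1: C=18, d=32, L=18-32=-14
  J4: C=22, d=40, L=22-40=-18
Lmax = max(-15, -23, -20, -14, -18)
= -14


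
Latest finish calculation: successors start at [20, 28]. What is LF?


LF = min of all successor start times
Successors start at: [20, 28]
LF = min(20, 28)
= 20


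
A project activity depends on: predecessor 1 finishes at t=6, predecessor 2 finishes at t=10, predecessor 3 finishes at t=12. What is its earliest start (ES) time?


ES = max of all predecessor completion times
Predecessors: [6, 10, 12]
ES = max(6, 10, 12)
= 12


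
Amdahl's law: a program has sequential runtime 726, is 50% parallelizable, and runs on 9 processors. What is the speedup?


Amdahl's law: T_p = T × ((1-p) + p/N)
= 726 × ((1-0.5) + 0.5/9)
= 726 × (0.50 + 0.0556)
= 726 × 0.5556
= 403.33
Speedup = 726/403.33
= 1.80×


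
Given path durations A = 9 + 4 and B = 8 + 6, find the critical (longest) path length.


Path A: 9 + 4 = 13
Path B: 8 + 6 = 14
Critical path = longest = max(13, 14)
= 14 (Path B)


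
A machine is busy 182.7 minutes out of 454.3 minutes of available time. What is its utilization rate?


Utilization = busy / total × 100
= 182.7 / 454.3 × 100
= 40.2%


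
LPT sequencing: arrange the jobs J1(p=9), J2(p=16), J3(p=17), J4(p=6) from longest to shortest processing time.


LPT: sort by longest processing time first
  J3: p=17
  J2: p=16
  J1: p=9
  J4: p=6
Order: J3 → J2 → J1 → J4


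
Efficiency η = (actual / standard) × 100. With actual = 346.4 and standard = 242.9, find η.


Efficiency = (actual / standard) × 100
= (346.4 / 242.9) × 100
= 142.6%


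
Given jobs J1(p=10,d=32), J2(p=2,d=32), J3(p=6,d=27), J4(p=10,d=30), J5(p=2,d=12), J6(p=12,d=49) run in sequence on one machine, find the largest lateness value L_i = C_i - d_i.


Lateness per job (L = C - d):
  J1: C=10, d=32, L=-22
  J2: C=12, d=32, L=-20
  J3: C=18, d=27, L=-9
  J4: C=28, d=30, L=-2
  J5: C=30, d=12, L=18
  J6: C=42, d=49, L=-7
Lmax = max(-22, -20, -9, -2, 18, -7)
= 18


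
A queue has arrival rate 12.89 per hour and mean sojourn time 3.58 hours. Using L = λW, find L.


Little's law: L = λ × W
= 12.89 × 3.58
= 46.15


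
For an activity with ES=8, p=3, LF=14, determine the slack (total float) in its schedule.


EF = ES + duration = 8 + 3 = 11
LS = LF - duration = 14 - 3 = 11
Total Float = LF - EF = 14 - 11
(or LS - ES = 11 - 8)
= 3


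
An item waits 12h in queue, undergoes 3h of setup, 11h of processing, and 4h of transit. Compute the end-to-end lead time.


Lead time = queue + setup + processing + transit
= 12 + 3 + 11 + 4
= 30 hours


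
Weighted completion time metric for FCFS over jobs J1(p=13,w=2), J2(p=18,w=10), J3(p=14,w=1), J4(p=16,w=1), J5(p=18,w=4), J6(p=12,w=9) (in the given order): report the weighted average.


Completion times:
  J1: C=13, w×C=2×13=26
  J2: C=31, w×C=10×31=310
  J3: C=45, w×C=1×45=45
  J4: C=61, w×C=1×61=61
  J5: C=79, w×C=4×79=316
  J6: C=91, w×C=9×91=819
Sum w×C = 1577
Sum w = 27
Weighted avg = 1577/27
= 58.41


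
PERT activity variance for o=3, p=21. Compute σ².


σ² = ((p - o) / 6)² = (p - o)² / 36
= (21 - 3)² / 36
= 18² / 36
= 324 / 36
= 9.0000


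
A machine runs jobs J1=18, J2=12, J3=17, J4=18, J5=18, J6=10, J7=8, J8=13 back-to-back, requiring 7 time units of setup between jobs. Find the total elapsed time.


Makespan = Σ processing + (n-1) × setup
= (18 + 12 + 17 + 18 + 18 + 10 + 8 + 13) + (8-1)×7
= 114 + 49
= 163 time units


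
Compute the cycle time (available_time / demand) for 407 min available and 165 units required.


Cycle time = available time / demand
= 407 / 165
= 2.47 min/unit


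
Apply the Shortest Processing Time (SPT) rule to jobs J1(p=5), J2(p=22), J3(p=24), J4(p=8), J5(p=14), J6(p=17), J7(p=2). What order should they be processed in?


SPT: sort by shortest processing time
  J7: p=2
  J1: p=5
  J4: p=8
  J5: p=14
  J6: p=17
  J2: p=22
  J3: p=24
Order: J7 → J1 → J4 → J5 → J6 → J2 → J3


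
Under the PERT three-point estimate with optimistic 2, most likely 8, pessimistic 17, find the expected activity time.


te = (o + 4m + p) / 6
= (2 + 4×8 + 17) / 6
= (2 + 32 + 17) / 6
= 51 / 6
= 8.50


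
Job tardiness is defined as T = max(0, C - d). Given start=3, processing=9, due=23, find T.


Completion = start + processing = 3 + 9 = 12
Tardiness = max(0, C - d) = max(0, 12 - 23)
= max(0, -11)
= 0


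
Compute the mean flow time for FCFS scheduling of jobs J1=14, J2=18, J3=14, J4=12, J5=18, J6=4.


Completion times:
  J1: completes at 14
  J2: completes at 32
  J3: completes at 46
  J4: completes at 58
  J5: completes at 76
  J6: completes at 80
Sum = 306
Average = 306/6
= 51.00


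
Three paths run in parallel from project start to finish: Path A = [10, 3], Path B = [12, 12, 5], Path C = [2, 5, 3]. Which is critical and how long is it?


Path A: 10 + 3 = 13
Path B: 12 + 12 + 5 = 29
Path C: 2 + 5 + 3 = 10
Critical path = longest = max(13, 29, 10)
= 29 (Path B)


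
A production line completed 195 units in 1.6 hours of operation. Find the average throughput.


Throughput = units / time
= 195 / 1.6
= 121.9 units/hour


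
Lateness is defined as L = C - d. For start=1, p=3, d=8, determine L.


Completion = 1 + 3 = 4
Lateness = C - d = 4 - 8
= -4


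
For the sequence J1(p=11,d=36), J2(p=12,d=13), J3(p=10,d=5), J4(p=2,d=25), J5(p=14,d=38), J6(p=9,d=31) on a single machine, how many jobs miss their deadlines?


Completion vs due date:
  J1: C=11, d=36 → on time
  J2: C=23, d=13 → TARDY
  J3: C=33, d=5 → TARDY
  J4: C=35, d=25 → TARDY
  J5: C=49, d=38 → TARDY
  J6: C=58, d=31 → TARDY
Tardy jobs: J2, J3, J4, J5, J6
Count = 5


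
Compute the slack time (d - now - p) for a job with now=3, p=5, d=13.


Slack = due - current_time - processing
= 13 - 3 - 5
= 5


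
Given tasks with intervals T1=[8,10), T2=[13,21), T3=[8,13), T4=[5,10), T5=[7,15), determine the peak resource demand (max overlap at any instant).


Check each time point for overlaps:
  t=8: 4 tasks active (T1, T3, T4, T5)
Max concurrent = 4


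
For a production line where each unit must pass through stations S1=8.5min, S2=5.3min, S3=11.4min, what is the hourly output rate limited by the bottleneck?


Bottleneck = longest station time
Station times: [8.5, 5.3, 11.4]
Max = 11.4 min
Rate = 60 / 11.4
= 5.26 units/hour (bottleneck: 11.4min)


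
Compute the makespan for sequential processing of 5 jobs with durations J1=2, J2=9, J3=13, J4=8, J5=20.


Sequential makespan: sum all processing times
= 2 + 9 + 13 + 8 + 20
= 52 time units


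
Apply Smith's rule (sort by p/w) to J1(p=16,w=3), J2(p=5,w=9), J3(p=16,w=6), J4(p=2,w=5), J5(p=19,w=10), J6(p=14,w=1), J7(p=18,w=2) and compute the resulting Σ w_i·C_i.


WSPT order (by p/w): J4 → J2 → J5 → J3 → J1 → J7 → J6
  J4: C=2, w·C=5×2=10
  J2: C=7, w·C=9×7=63
  J5: C=26, w·C=10×26=260
  J3: C=42, w·C=6×42=252
  J1: C=58, w·C=3×58=174
  J7: C=76, w·C=2×76=152
  J6: C=90, w·C=1×90=90
Σ w·C = 1001
= 1001


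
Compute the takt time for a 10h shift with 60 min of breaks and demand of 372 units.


Available = 10×60 - 60 = 540 min
Takt time = 540 / 372
= 1.45 min/unit


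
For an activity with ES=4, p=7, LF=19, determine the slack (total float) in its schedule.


EF = ES + duration = 4 + 7 = 11
LS = LF - duration = 19 - 7 = 12
Total Float = LF - EF = 19 - 11
(or LS - ES = 12 - 4)
= 8


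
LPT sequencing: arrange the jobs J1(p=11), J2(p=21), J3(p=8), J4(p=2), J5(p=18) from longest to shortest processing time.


LPT: sort by longest processing time first
  J2: p=21
  J5: p=18
  J1: p=11
  J3: p=8
  J4: p=2
Order: J2 → J5 → J1 → J3 → J4


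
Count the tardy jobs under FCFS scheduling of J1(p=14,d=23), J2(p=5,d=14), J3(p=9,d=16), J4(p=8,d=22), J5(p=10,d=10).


Completion vs due date:
  J1: C=14, d=23 → on time
  J2: C=19, d=14 → TARDY
  J3: C=28, d=16 → TARDY
  J4: C=36, d=22 → TARDY
  J5: C=46, d=10 → TARDY
Tardy jobs: J2, J3, J4, J5
Count = 4


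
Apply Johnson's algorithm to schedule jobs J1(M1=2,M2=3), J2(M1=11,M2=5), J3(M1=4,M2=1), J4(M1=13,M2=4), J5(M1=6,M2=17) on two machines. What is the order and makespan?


Johnson's rule:
Group 1 (M1≤M2, sort by M1): ['J1', 'J5']
Group 2 (M1>M2, sort desc M2): ['J2', 'J4', 'J3']
Sequence: J1 → J5 → J2 → J4 → J3
Makespan calculation:
  J1: M1 done=2, M2 done=5
  J5: M1 done=8, M2 done=25
  J2: M1 done=19, M2 done=30
  J4: M1 done=32, M2 done=36
  J3: M1 done=36, M2 done=37
= Sequence: J1 → J5 → J2 → J4 → J3, Makespan: 37


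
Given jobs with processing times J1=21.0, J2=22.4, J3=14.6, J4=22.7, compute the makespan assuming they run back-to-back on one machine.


Sequential makespan: sum all processing times
= 21.0 + 22.4 + 14.6 + 22.7
= 80.7 time units


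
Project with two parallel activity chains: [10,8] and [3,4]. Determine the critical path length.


Path A: 10 + 8 = 18
Path B: 3 + 4 = 7
Critical path = longest = max(18, 7)
= 18 (Path A)


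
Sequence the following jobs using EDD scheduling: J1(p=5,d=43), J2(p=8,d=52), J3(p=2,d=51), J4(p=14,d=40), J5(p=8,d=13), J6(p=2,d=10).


EDD: sort by earliest due date
  J6: d=10, p=2
  J5: d=13, p=8
  J4: d=40, p=14
  J1: d=43, p=5
  J3: d=51, p=2
  J2: d=52, p=8
Order: J6 → J5 → J4 → J1 → J3 → J2


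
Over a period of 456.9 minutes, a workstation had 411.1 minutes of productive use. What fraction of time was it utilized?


Utilization = busy / total × 100
= 411.1 / 456.9 × 100
= 90.0%


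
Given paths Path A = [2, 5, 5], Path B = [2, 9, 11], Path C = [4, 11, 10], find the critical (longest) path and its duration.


Path A: 2 + 5 + 5 = 12
Path B: 2 + 9 + 11 = 22
Path C: 4 + 11 + 10 = 25
Critical path = longest = max(12, 22, 25)
= 25 (Path C)


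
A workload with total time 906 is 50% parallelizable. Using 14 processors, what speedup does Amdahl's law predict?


Amdahl's law: T_p = T × ((1-p) + p/N)
= 906 × ((1-0.5) + 0.5/14)
= 906 × (0.50 + 0.0357)
= 906 × 0.5357
= 485.36
Speedup = 906/485.36
= 1.87×


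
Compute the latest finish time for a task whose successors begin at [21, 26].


LF = min of all successor start times
Successors start at: [21, 26]
LF = min(21, 26)
= 21


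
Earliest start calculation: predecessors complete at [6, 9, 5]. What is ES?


ES = max of all predecessor completion times
Predecessors: [6, 9, 5]
ES = max(6, 9, 5)
= 9


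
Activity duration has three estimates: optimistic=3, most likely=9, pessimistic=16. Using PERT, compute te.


te = (o + 4m + p) / 6
= (3 + 4×9 + 16) / 6
= (3 + 36 + 16) / 6
= 55 / 6
= 9.17


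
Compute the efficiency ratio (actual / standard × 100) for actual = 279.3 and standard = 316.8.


Efficiency = (actual / standard) × 100
= (279.3 / 316.8) × 100
= 88.2%


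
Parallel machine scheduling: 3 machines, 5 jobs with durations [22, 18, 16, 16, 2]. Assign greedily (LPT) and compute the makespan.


Jobs (LPT sorted): [22, 18, 16, 16, 2]
Machines: 3
  J=22 → Machine 1 (load: 0+22=22)
  J=18 → Machine 2 (load: 0+18=18)
  J=16 → Machine 3 (load: 0+16=16)
  J=16 → Machine 3 (load: 16+16=32)
  J=2 → Machine 2 (load: 18+2=20)
Machine loads: [22, 20, 32]
Makespan = max = 32 time units


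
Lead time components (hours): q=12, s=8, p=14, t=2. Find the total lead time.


Lead time = queue + setup + processing + transit
= 12 + 8 + 14 + 2
= 36 hours


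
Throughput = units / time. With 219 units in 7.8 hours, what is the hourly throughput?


Throughput = units / time
= 219 / 7.8
= 28.1 units/hour


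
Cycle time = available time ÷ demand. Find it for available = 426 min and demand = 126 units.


Cycle time = available time / demand
= 426 / 126
= 3.38 min/unit


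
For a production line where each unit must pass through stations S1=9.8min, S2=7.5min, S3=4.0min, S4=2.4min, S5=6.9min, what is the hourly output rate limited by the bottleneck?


Bottleneck = longest station time
Station times: [9.8, 7.5, 4.0, 2.4, 6.9]
Max = 9.8 min
Rate = 60 / 9.8
= 6.12 units/hour (bottleneck: 9.8min)


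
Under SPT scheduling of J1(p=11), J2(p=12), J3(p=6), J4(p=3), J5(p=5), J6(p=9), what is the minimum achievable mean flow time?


SPT order: J4 → J5 → J3 → J6 → J1 → J2
Completion times:
  J4: C=3
  J5: C=8
  J3: C=14
  J6: C=23
  J1: C=34
  J2: C=46
Sum = 128, n = 6
Mean flow = 128/6
= 21.33


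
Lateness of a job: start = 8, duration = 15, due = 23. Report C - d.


Completion = 8 + 15 = 23
Lateness = C - d = 23 - 23
= 0


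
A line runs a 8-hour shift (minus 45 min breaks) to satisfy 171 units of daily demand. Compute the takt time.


Available = 8×60 - 45 = 435 min
Takt time = 435 / 171
= 2.54 min/unit


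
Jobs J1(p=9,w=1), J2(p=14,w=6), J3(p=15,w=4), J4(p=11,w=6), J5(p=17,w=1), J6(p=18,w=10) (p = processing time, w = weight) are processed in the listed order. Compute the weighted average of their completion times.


Completion times:
  J1: C=9, w×C=1×9=9
  J2: C=23, w×C=6×23=138
  J3: C=38, w×C=4×38=152
  J4: C=49, w×C=6×49=294
  J5: C=66, w×C=1×66=66
  J6: C=84, w×C=10×84=840
Sum w×C = 1499
Sum w = 28
Weighted avg = 1499/28
= 53.54


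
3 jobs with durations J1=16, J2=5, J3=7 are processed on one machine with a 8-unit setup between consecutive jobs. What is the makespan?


Makespan = Σ processing + (n-1) × setup
= (16 + 5 + 7) + (3-1)×8
= 28 + 16
= 44 time units


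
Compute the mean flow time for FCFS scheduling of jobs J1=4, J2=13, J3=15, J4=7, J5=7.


Completion times:
  J1: completes at 4
  J2: completes at 17
  J3: completes at 32
  J4: completes at 39
  J5: completes at 46
Sum = 138
Average = 138/5
= 27.60


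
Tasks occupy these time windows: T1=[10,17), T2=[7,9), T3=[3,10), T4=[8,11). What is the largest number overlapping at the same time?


Check each time point for overlaps:
  t=8: 3 tasks active (T2, T3, T4)
Max concurrent = 3


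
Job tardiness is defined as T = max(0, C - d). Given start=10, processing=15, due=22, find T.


Completion = start + processing = 10 + 15 = 25
Tardiness = max(0, C - d) = max(0, 25 - 22)
= max(0, 3)
= 3


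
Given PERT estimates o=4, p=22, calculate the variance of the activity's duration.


σ² = ((p - o) / 6)² = (p - o)² / 36
= (22 - 4)² / 36
= 18² / 36
= 324 / 36
= 9.0000


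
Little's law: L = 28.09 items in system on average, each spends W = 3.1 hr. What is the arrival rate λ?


Little's law: L = λW → λ = L / W
= 28.09 / 3.1
= 9.06 per hour


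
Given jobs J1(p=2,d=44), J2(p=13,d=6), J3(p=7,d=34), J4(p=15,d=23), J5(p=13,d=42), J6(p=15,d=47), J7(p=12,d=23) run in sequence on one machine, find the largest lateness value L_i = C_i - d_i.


Lateness per job (L = C - d):
  J1: C=2, d=44, L=-42
  J2: C=15, d=6, L=9
  J3: C=22, d=34, L=-12
  J4: C=37, d=23, L=14
  J5: C=50, d=42, L=8
  J6: C=65, d=47, L=18
  J7: C=77, d=23, L=54
Lmax = max(-42, 9, -12, 14, 8, 18, 54)
= 54


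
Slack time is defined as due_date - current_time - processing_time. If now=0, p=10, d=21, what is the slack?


Slack = due - current_time - processing
= 21 - 0 - 10
= 11


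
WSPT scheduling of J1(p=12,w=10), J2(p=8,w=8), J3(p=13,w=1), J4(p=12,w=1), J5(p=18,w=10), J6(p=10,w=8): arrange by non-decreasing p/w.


WSPT (Smith's rule): sort by p/w ascending
  J2: p/w = 8/8 = 1.000
  J1: p/w = 12/10 = 1.200
  J6: p/w = 10/8 = 1.250
  J5: p/w = 18/10 = 1.800
  J4: p/w = 12/1 = 12.000
  J3: p/w = 13/1 = 13.000
Order: J2 → J1 → J6 → J5 → J4 → J3


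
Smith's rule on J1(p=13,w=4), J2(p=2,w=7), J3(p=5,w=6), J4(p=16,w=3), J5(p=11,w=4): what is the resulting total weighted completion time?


WSPT order (by p/w): J2 → J3 → J5 → J1 → J4
  J2: C=2, w·C=7×2=14
  J3: C=7, w·C=6×7=42
  J5: C=18, w·C=4×18=72
  J1: C=31, w·C=4×31=124
  J4: C=47, w·C=3×47=141
Σ w·C = 393
= 393


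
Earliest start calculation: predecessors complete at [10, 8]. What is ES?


ES = max of all predecessor completion times
Predecessors: [10, 8]
ES = max(10, 8)
= 10


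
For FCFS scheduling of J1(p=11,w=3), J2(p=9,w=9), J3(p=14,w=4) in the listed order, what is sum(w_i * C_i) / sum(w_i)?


Completion times:
  J1: C=11, w×C=3×11=33
  J2: C=20, w×C=9×20=180
  J3: C=34, w×C=4×34=136
Sum w×C = 349
Sum w = 16
Weighted avg = 349/16
= 21.81


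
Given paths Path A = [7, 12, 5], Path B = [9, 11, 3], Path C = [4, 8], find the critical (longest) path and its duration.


Path A: 7 + 12 + 5 = 24
Path B: 9 + 11 + 3 = 23
Path C: 4 + 8 = 12
Critical path = longest = max(24, 23, 12)
= 24 (Path A)


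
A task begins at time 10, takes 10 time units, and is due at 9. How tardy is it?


Completion = start + processing = 10 + 10 = 20
Tardiness = max(0, C - d) = max(0, 20 - 9)
= max(0, 11)
= 11


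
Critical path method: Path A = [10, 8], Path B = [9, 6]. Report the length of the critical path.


Path A: 10 + 8 = 18
Path B: 9 + 6 = 15
Critical path = longest = max(18, 15)
= 18 (Path A)


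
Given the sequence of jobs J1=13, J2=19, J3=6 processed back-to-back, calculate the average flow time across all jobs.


Completion times:
  J1: completes at 13
  J2: completes at 32
  J3: completes at 38
Sum = 83
Average = 83/3
= 27.67


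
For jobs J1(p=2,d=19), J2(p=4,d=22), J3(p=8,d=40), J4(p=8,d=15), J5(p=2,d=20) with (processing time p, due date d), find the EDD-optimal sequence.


EDD: sort by earliest due date
  J4: d=15, p=8
  J1: d=19, p=2
  J5: d=20, p=2
  J2: d=22, p=4
  J3: d=40, p=8
Order: J4 → J1 → J5 → J2 → J3


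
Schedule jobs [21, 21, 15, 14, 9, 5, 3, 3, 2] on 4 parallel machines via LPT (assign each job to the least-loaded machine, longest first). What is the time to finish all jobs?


Jobs (LPT sorted): [21, 21, 15, 14, 9, 5, 3, 3, 2]
Machines: 4
  J=21 → Machine 1 (load: 0+21=21)
  J=21 → Machine 2 (load: 0+21=21)
  J=15 → Machine 3 (load: 0+15=15)
  J=14 → Machine 4 (load: 0+14=14)
  J=9 → Machine 4 (load: 14+9=23)
  J=5 → Machine 3 (load: 15+5=20)
  J=3 → Machine 3 (load: 20+3=23)
  J=3 → Machine 1 (load: 21+3=24)
  J=2 → Machine 2 (load: 21+2=23)
Machine loads: [24, 23, 23, 23]
Makespan = max = 24 time units


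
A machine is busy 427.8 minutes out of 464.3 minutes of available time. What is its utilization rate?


Utilization = busy / total × 100
= 427.8 / 464.3 × 100
= 92.1%


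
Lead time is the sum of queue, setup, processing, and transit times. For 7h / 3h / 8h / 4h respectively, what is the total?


Lead time = queue + setup + processing + transit
= 7 + 3 + 8 + 4
= 22 hours


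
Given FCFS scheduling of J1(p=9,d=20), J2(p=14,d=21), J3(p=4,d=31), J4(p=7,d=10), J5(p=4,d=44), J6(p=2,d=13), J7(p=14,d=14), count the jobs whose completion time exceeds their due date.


Completion vs due date:
  J1: C=9, d=20 → on time
  J2: C=23, d=21 → TARDY
  J3: C=27, d=31 → on time
  J4: C=34, d=10 → TARDY
  J5: C=38, d=44 → on time
  J6: C=40, d=13 → TARDY
  J7: C=54, d=14 → TARDY
Tardy jobs: J2, J4, J6, J7
Count = 4


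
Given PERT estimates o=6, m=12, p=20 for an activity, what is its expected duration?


te = (o + 4m + p) / 6
= (6 + 4×12 + 20) / 6
= (6 + 48 + 20) / 6
= 74 / 6
= 12.33


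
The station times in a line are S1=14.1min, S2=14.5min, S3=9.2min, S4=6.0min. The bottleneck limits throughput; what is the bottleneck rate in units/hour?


Bottleneck = longest station time
Station times: [14.1, 14.5, 9.2, 6.0]
Max = 14.5 min
Rate = 60 / 14.5
= 4.14 units/hour (bottleneck: 14.5min)


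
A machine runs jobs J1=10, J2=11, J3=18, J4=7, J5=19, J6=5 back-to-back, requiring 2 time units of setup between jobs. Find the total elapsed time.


Makespan = Σ processing + (n-1) × setup
= (10 + 11 + 18 + 7 + 19 + 5) + (6-1)×2
= 70 + 10
= 80 time units


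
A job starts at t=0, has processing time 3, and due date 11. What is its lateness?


Completion = 0 + 3 = 3
Lateness = C - d = 3 - 11
= -8


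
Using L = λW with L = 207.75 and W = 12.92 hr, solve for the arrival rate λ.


Little's law: L = λW → λ = L / W
= 207.75 / 12.92
= 16.08 per hour


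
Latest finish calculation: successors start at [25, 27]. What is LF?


LF = min of all successor start times
Successors start at: [25, 27]
LF = min(25, 27)
= 25


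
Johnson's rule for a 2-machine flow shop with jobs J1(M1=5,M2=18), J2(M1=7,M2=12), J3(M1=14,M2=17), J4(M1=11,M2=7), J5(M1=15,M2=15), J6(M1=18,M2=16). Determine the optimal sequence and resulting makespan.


Johnson's rule:
Group 1 (M1≤M2, sort by M1): ['J1', 'J2', 'J3', 'J5']
Group 2 (M1>M2, sort desc M2): ['J6', 'J4']
Sequence: J1 → J2 → J3 → J5 → J6 → J4
Makespan calculation:
  J1: M1 done=5, M2 done=23
  J2: M1 done=12, M2 done=35
  J3: M1 done=26, M2 done=52
  J5: M1 done=41, M2 done=67
  J6: M1 done=59, M2 done=83
  J4: M1 done=70, M2 done=90
= Sequence: J1 → J2 → J3 → J5 → J6 → J4, Makespan: 90


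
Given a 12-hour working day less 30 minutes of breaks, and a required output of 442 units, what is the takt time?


Available = 12×60 - 30 = 690 min
Takt time = 690 / 442
= 1.56 min/unit


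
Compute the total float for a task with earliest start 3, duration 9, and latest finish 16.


EF = ES + duration = 3 + 9 = 12
LS = LF - duration = 16 - 9 = 7
Total Float = LF - EF = 16 - 12
(or LS - ES = 7 - 3)
= 4


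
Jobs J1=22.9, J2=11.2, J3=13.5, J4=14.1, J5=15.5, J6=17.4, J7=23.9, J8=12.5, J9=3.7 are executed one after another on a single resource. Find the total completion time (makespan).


Sequential makespan: sum all processing times
= 22.9 + 11.2 + 13.5 + 14.1 + 15.5 + 17.4 + 23.9 + 12.5 + 3.7
= 134.7 time units


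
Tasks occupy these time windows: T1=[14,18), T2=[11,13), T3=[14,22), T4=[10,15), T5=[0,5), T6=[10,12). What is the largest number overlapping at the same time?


Check each time point for overlaps:
  t=11: 3 tasks active (T2, T4, T6)
Max concurrent = 3


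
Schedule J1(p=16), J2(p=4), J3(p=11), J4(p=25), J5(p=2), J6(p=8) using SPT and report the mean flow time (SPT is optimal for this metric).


SPT order: J5 → J2 → J6 → J3 → J1 → J4
Completion times:
  J5: C=2
  J2: C=6
  J6: C=14
  J3: C=25
  J1: C=41
  J4: C=66
Sum = 154, n = 6
Mean flow = 154/6
= 25.67


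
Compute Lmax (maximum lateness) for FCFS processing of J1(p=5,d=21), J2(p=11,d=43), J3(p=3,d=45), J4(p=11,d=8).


Lateness per job (L = C - d):
  J1: C=5, d=21, L=-16
  J2: C=16, d=43, L=-27
  J3: C=19, d=45, L=-26
  J4: C=30, d=8, L=22
Lmax = max(-16, -27, -26, 22)
= 22


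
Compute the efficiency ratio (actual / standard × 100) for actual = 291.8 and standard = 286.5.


Efficiency = (actual / standard) × 100
= (291.8 / 286.5) × 100
= 101.8%


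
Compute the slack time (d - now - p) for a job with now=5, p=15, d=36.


Slack = due - current_time - processing
= 36 - 5 - 15
= 16


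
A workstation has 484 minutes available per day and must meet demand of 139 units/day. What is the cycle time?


Cycle time = available time / demand
= 484 / 139
= 3.48 min/unit


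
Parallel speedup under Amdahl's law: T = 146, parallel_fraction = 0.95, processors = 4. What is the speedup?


Amdahl's law: T_p = T × ((1-p) + p/N)
= 146 × ((1-0.95) + 0.95/4)
= 146 × (0.05 + 0.2375)
= 146 × 0.2875
= 41.98
Speedup = 146/41.98
= 3.48×


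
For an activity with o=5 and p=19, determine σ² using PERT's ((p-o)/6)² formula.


σ² = ((p - o) / 6)² = (p - o)² / 36
= (19 - 5)² / 36
= 14² / 36
= 196 / 36
= 5.4444


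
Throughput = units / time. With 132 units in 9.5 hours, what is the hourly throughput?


Throughput = units / time
= 132 / 9.5
= 13.9 units/hour


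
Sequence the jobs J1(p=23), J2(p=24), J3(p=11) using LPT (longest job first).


LPT: sort by longest processing time first
  J2: p=24
  J1: p=23
  J3: p=11
Order: J2 → J1 → J3


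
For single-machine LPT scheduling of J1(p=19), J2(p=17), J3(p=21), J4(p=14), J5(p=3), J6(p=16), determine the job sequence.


LPT: sort by longest processing time first
  J3: p=21
  J1: p=19
  J2: p=17
  J6: p=16
  J4: p=14
  J5: p=3
Order: J3 → J1 → J2 → J6 → J4 → J5


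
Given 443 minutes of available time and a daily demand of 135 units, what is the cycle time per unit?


Cycle time = available time / demand
= 443 / 135
= 3.28 min/unit


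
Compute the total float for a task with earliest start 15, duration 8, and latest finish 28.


EF = ES + duration = 15 + 8 = 23
LS = LF - duration = 28 - 8 = 20
Total Float = LF - EF = 28 - 23
(or LS - ES = 20 - 15)
= 5


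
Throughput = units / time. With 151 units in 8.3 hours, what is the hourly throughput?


Throughput = units / time
= 151 / 8.3
= 18.2 units/hour


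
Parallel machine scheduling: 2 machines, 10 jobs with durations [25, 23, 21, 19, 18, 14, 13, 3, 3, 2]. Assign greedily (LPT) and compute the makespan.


Jobs (LPT sorted): [25, 23, 21, 19, 18, 14, 13, 3, 3, 2]
Machines: 2
  J=25 → Machine 1 (load: 0+25=25)
  J=23 → Machine 2 (load: 0+23=23)
  J=21 → Machine 2 (load: 23+21=44)
  J=19 → Machine 1 (load: 25+19=44)
  J=18 → Machine 1 (load: 44+18=62)
  J=14 → Machine 2 (load: 44+14=58)
  J=13 → Machine 2 (load: 58+13=71)
  J=3 → Machine 1 (load: 62+3=65)
  J=3 → Machine 1 (load: 65+3=68)
  J=2 → Machine 1 (load: 68+2=70)
Machine loads: [70, 71]
Makespan = max = 71 time units


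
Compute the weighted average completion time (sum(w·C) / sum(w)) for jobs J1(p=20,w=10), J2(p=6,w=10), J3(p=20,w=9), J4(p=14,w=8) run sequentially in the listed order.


Completion times:
  J1: C=20, w×C=10×20=200
  J2: C=26, w×C=10×26=260
  J3: C=46, w×C=9×46=414
  J4: C=60, w×C=8×60=480
Sum w×C = 1354
Sum w = 37
Weighted avg = 1354/37
= 36.59


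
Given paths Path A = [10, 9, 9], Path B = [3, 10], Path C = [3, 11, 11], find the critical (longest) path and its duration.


Path A: 10 + 9 + 9 = 28
Path B: 3 + 10 = 13
Path C: 3 + 11 + 11 = 25
Critical path = longest = max(28, 13, 25)
= 28 (Path A)


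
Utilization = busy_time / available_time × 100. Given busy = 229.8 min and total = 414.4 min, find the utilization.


Utilization = busy / total × 100
= 229.8 / 414.4 × 100
= 55.5%


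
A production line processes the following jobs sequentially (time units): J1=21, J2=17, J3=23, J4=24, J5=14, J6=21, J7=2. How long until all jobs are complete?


Sequential makespan: sum all processing times
= 21 + 17 + 23 + 24 + 14 + 21 + 2
= 122 time units


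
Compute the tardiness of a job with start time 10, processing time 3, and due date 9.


Completion = start + processing = 10 + 3 = 13
Tardiness = max(0, C - d) = max(0, 13 - 9)
= max(0, 4)
= 4


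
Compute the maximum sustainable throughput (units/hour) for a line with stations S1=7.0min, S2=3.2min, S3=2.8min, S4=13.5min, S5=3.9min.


Bottleneck = longest station time
Station times: [7.0, 3.2, 2.8, 13.5, 3.9]
Max = 13.5 min
Rate = 60 / 13.5
= 4.44 units/hour (bottleneck: 13.5min)


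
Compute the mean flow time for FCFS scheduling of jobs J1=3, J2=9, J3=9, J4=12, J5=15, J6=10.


Completion times:
  J1: completes at 3
  J2: completes at 12
  J3: completes at 21
  J4: completes at 33
  J5: completes at 48
  J6: completes at 58
Sum = 175
Average = 175/6
= 29.17


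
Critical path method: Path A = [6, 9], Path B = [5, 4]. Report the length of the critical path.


Path A: 6 + 9 = 15
Path B: 5 + 4 = 9
Critical path = longest = max(15, 9)
= 15 (Path A)


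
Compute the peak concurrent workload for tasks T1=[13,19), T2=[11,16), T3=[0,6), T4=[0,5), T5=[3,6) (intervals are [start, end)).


Check each time point for overlaps:
  t=3: 3 tasks active (T3, T4, T5)
Max concurrent = 3


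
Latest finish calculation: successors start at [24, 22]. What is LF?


LF = min of all successor start times
Successors start at: [24, 22]
LF = min(24, 22)
= 22


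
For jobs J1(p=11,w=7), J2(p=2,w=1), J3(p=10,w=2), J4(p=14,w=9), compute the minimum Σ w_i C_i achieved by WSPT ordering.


WSPT order (by p/w): J4 → J1 → J2 → J3
  J4: C=14, w·C=9×14=126
  J1: C=25, w·C=7×25=175
  J2: C=27, w·C=1×27=27
  J3: C=37, w·C=2×37=74
Σ w·C = 402
= 402


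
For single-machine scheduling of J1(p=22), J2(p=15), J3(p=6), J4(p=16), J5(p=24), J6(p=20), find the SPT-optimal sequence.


SPT: sort by shortest processing time
  J3: p=6
  J2: p=15
  J4: p=16
  J6: p=20
  J1: p=22
  J5: p=24
Order: J3 → J2 → J4 → J6 → J1 → J5


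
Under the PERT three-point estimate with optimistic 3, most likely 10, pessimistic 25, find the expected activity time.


te = (o + 4m + p) / 6
= (3 + 4×10 + 25) / 6
= (3 + 40 + 25) / 6
= 68 / 6
= 11.33


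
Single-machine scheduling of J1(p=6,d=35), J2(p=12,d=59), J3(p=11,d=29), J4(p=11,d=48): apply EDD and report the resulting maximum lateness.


EDD order: J3 → J1 → J4 → J2
Completion and lateness:
  J3: C=11, d=29, L=11-29=-18
  J1: C=17, d=35, L=17-35=-18
  J4: C=28, d=48, L=28-48=-20
  J2: C=40, d=59, L=40-59=-19
Lmax = max(-18, -18, -20, -19)
= -18


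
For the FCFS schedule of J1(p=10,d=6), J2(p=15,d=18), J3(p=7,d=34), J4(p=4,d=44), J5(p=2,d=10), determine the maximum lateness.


Lateness per job (L = C - d):
  J1: C=10, d=6, L=4
  J2: C=25, d=18, L=7
  J3: C=32, d=34, L=-2
  J4: C=36, d=44, L=-8
  J5: C=38, d=10, L=28
Lmax = max(4, 7, -2, -8, 28)
= 28


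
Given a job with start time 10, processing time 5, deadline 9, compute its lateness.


Completion = 10 + 5 = 15
Lateness = C - d = 15 - 9
= 6


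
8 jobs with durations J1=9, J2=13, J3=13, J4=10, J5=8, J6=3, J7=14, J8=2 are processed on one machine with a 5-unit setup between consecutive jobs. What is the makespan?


Makespan = Σ processing + (n-1) × setup
= (9 + 13 + 13 + 10 + 8 + 3 + 14 + 2) + (8-1)×5
= 72 + 35
= 107 time units


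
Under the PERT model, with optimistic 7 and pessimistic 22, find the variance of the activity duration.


σ² = ((p - o) / 6)² = (p - o)² / 36
= (22 - 7)² / 36
= 15² / 36
= 225 / 36
= 6.2500


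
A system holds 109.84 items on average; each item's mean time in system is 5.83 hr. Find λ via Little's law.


Little's law: L = λW → λ = L / W
= 109.84 / 5.83
= 18.84 per hour


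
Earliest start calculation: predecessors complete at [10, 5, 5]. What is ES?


ES = max of all predecessor completion times
Predecessors: [10, 5, 5]
ES = max(10, 5, 5)
= 10


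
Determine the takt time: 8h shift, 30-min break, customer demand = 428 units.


Available = 8×60 - 30 = 450 min
Takt time = 450 / 428
= 1.05 min/unit


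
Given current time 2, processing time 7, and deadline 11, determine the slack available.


Slack = due - current_time - processing
= 11 - 2 - 7
= 2


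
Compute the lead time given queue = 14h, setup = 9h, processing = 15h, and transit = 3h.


Lead time = queue + setup + processing + transit
= 14 + 9 + 15 + 3
= 41 hours


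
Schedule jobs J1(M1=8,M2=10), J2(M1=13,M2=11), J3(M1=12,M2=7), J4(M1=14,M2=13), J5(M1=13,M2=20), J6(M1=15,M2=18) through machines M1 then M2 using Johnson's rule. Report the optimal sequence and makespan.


Johnson's rule:
Group 1 (M1≤M2, sort by M1): ['J1', 'J5', 'J6']
Group 2 (M1>M2, sort desc M2): ['J4', 'J2', 'J3']
Sequence: J1 → J5 → J6 → J4 → J2 → J3
Makespan calculation:
  J1: M1 done=8, M2 done=18
  J5: M1 done=21, M2 done=41
  J6: M1 done=36, M2 done=59
  J4: M1 done=50, M2 done=72
  J2: M1 done=63, M2 done=83
  J3: M1 done=75, M2 done=90
= Sequence: J1 → J5 → J6 → J4 → J2 → J3, Makespan: 90


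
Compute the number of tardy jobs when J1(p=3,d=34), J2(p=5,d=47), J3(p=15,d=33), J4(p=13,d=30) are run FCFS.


Completion vs due date:
  J1: C=3, d=34 → on time
  J2: C=8, d=47 → on time
  J3: C=23, d=33 → on time
  J4: C=36, d=30 → TARDY
Tardy jobs: J4
Count = 1


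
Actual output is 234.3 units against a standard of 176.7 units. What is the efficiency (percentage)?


Efficiency = (actual / standard) × 100
= (234.3 / 176.7) × 100
= 132.6%


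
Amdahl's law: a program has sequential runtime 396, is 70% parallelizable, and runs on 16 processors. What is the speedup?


Amdahl's law: T_p = T × ((1-p) + p/N)
= 396 × ((1-0.7) + 0.7/16)
= 396 × (0.30 + 0.0437)
= 396 × 0.3438
= 136.13
Speedup = 396/136.13
= 2.91×


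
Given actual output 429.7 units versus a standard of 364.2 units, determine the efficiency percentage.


Efficiency = (actual / standard) × 100
= (429.7 / 364.2) × 100
= 118.0%


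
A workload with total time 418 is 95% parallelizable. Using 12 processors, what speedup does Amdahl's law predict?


Amdahl's law: T_p = T × ((1-p) + p/N)
= 418 × ((1-0.95) + 0.95/12)
= 418 × (0.05 + 0.0792)
= 418 × 0.1292
= 53.99
Speedup = 418/53.99
= 7.74×


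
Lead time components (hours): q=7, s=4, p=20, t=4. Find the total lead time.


Lead time = queue + setup + processing + transit
= 7 + 4 + 20 + 4
= 35 hours


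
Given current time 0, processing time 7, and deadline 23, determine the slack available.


Slack = due - current_time - processing
= 23 - 0 - 7
= 16


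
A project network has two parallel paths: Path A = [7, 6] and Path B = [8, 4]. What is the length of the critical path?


Path A: 7 + 6 = 13
Path B: 8 + 4 = 12
Critical path = longest = max(13, 12)
= 13 (Path A)


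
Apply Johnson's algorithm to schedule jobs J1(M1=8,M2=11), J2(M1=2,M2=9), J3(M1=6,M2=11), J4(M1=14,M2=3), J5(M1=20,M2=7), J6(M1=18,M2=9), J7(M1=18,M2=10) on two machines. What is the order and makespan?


Johnson's rule:
Group 1 (M1≤M2, sort by M1): ['J2', 'J3', 'J1']
Group 2 (M1>M2, sort desc M2): ['J7', 'J6', 'J5', 'J4']
Sequence: J2 → J3 → J1 → J7 → J6 → J5 → J4
Makespan calculation:
  J2: M1 done=2, M2 done=11
  J3: M1 done=8, M2 done=22
  J1: M1 done=16, M2 done=33
  J7: M1 done=34, M2 done=44
  J6: M1 done=52, M2 done=61
  J5: M1 done=72, M2 done=79
  J4: M1 done=86, M2 done=89
= Sequence: J2 → J3 → J1 → J7 → J6 → J5 → J4, Makespan: 89


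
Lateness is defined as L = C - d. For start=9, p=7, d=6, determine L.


Completion = 9 + 7 = 16
Lateness = C - d = 16 - 6
= 10


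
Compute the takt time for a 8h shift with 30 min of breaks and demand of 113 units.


Available = 8×60 - 30 = 450 min
Takt time = 450 / 113
= 3.98 min/unit


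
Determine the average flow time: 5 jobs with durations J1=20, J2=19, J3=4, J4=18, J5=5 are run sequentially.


Completion times:
  J1: completes at 20
  J2: completes at 39
  J3: completes at 43
  J4: completes at 61
  J5: completes at 66
Sum = 229
Average = 229/5
= 45.80


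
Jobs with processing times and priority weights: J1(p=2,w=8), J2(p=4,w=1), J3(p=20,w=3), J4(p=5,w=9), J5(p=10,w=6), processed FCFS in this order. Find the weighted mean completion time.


Completion times:
  J1: C=2, w×C=8×2=16
  J2: C=6, w×C=1×6=6
  J3: C=26, w×C=3×26=78
  J4: C=31, w×C=9×31=279
  J5: C=41, w×C=6×41=246
Sum w×C = 625
Sum w = 27
Weighted avg = 625/27
= 23.15


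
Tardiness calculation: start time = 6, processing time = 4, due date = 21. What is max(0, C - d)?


Completion = start + processing = 6 + 4 = 10
Tardiness = max(0, C - d) = max(0, 10 - 21)
= max(0, -11)
= 0


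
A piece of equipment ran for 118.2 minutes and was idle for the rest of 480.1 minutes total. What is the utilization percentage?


Utilization = busy / total × 100
= 118.2 / 480.1 × 100
= 24.6%


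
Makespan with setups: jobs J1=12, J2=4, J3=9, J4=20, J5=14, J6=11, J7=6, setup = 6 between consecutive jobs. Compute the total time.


Makespan = Σ processing + (n-1) × setup
= (12 + 4 + 9 + 20 + 14 + 11 + 6) + (7-1)×6
= 76 + 36
= 112 time units


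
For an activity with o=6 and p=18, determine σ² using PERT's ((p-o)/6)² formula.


σ² = ((p - o) / 6)² = (p - o)² / 36
= (18 - 6)² / 36
= 12² / 36
= 144 / 36
= 4.0000


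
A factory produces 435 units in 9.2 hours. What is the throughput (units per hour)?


Throughput = units / time
= 435 / 9.2
= 47.3 units/hour


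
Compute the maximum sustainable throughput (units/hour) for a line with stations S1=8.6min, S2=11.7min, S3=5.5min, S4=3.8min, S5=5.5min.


Bottleneck = longest station time
Station times: [8.6, 11.7, 5.5, 3.8, 5.5]
Max = 11.7 min
Rate = 60 / 11.7
= 5.13 units/hour (bottleneck: 11.7min)


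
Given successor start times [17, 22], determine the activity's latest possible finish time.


LF = min of all successor start times
Successors start at: [17, 22]
LF = min(17, 22)
= 17


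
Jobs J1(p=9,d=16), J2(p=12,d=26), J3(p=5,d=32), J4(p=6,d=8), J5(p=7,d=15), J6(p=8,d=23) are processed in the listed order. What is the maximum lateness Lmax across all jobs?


Lateness per job (L = C - d):
  J1: C=9, d=16, L=-7
  J2: C=21, d=26, L=-5
  J3: C=26, d=32, L=-6
  J4: C=32, d=8, L=24
  J5: C=39, d=15, L=24
  J6: C=47, d=23, L=24
Lmax = max(-7, -5, -6, 24, 24, 24)
= 24


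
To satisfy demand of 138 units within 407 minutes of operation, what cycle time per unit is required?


Cycle time = available time / demand
= 407 / 138
= 2.95 min/unit
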